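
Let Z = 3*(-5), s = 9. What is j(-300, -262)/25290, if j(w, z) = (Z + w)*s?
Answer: -63/562 ≈ -0.11210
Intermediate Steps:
Z = -15
j(w, z) = -135 + 9*w (j(w, z) = (-15 + w)*9 = -135 + 9*w)
j(-300, -262)/25290 = (-135 + 9*(-300))/25290 = (-135 - 2700)*(1/25290) = -2835*1/25290 = -63/562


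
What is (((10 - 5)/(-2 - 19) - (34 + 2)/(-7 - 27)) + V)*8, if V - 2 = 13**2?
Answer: 490720/357 ≈ 1374.6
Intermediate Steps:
V = 171 (V = 2 + 13**2 = 2 + 169 = 171)
(((10 - 5)/(-2 - 19) - (34 + 2)/(-7 - 27)) + V)*8 = (((10 - 5)/(-2 - 19) - (34 + 2)/(-7 - 27)) + 171)*8 = ((5/(-21) - 36/(-34)) + 171)*8 = ((5*(-1/21) - 36*(-1)/34) + 171)*8 = ((-5/21 - 1*(-18/17)) + 171)*8 = ((-5/21 + 18/17) + 171)*8 = (293/357 + 171)*8 = (61340/357)*8 = 490720/357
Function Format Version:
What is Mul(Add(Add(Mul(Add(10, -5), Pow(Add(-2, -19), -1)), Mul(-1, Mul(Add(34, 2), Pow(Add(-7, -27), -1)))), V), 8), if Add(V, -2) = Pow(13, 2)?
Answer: Rational(490720, 357) ≈ 1374.6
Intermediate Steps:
V = 171 (V = Add(2, Pow(13, 2)) = Add(2, 169) = 171)
Mul(Add(Add(Mul(Add(10, -5), Pow(Add(-2, -19), -1)), Mul(-1, Mul(Add(34, 2), Pow(Add(-7, -27), -1)))), V), 8) = Mul(Add(Add(Mul(Add(10, -5), Pow(Add(-2, -19), -1)), Mul(-1, Mul(Add(34, 2), Pow(Add(-7, -27), -1)))), 171), 8) = Mul(Add(Add(Mul(5, Pow(-21, -1)), Mul(-1, Mul(36, Pow(-34, -1)))), 171), 8) = Mul(Add(Add(Mul(5, Rational(-1, 21)), Mul(-1, Mul(36, Rational(-1, 34)))), 171), 8) = Mul(Add(Add(Rational(-5, 21), Mul(-1, Rational(-18, 17))), 171), 8) = Mul(Add(Add(Rational(-5, 21), Rational(18, 17)), 171), 8) = Mul(Add(Rational(293, 357), 171), 8) = Mul(Rational(61340, 357), 8) = Rational(490720, 357)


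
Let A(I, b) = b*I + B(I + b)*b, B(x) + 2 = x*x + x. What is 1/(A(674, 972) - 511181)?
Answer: 1/2635197067 ≈ 3.7948e-10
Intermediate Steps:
B(x) = -2 + x + x² (B(x) = -2 + (x*x + x) = -2 + (x² + x) = -2 + (x + x²) = -2 + x + x²)
A(I, b) = I*b + b*(-2 + I + b + (I + b)²) (A(I, b) = b*I + (-2 + (I + b) + (I + b)²)*b = I*b + (-2 + I + b + (I + b)²)*b = I*b + b*(-2 + I + b + (I + b)²))
1/(A(674, 972) - 511181) = 1/(972*(-2 + 972 + (674 + 972)² + 2*674) - 511181) = 1/(972*(-2 + 972 + 1646² + 1348) - 511181) = 1/(972*(-2 + 972 + 2709316 + 1348) - 511181) = 1/(972*2711634 - 511181) = 1/(2635708248 - 511181) = 1/2635197067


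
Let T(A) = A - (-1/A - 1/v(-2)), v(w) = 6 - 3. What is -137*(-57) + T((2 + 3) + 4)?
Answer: 70366/9 ≈ 7818.4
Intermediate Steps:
v(w) = 3
T(A) = ⅓ + A + 1/A (T(A) = A - (-1/A - 1/3) = A - (-1/A - 1*⅓) = A - (-1/A - ⅓) = A - (-⅓ - 1/A) = A + (⅓ + 1/A) = ⅓ + A + 1/A)
-137*(-57) + T((2 + 3) + 4) = -137*(-57) + (⅓ + ((2 + 3) + 4) + 1/((2 + 3) + 4)) = 7809 + (⅓ + (5 + 4) + 1/(5 + 4)) = 7809 + (⅓ + 9 + 1/9) = 7809 + (⅓ + 9 + ⅑) = 7809 + 85/9 = 70366/9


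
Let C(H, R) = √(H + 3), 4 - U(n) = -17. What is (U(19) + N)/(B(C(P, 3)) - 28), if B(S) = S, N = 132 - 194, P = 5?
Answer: 287/194 + 41*√2/388 ≈ 1.6288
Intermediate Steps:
U(n) = 21 (U(n) = 4 - 1*(-17) = 4 + 17 = 21)
N = -62
C(H, R) = √(3 + H)
(U(19) + N)/(B(C(P, 3)) - 28) = (21 - 62)/(√(3 + 5) - 28) = -41/(√8 - 28) = -41/(2*√2 - 28) = -41/(-28 + 2*√2)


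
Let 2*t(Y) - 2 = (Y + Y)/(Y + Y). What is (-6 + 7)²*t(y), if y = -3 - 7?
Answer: 3/2 ≈ 1.5000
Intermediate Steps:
y = -10
t(Y) = 3/2 (t(Y) = 1 + ((Y + Y)/(Y + Y))/2 = 1 + ((2*Y)/((2*Y)))/2 = 1 + ((2*Y)*(1/(2*Y)))/2 = 1 + (½)*1 = 1 + ½ = 3/2)
(-6 + 7)²*t(y) = (-6 + 7)²*(3/2) = 1²*(3/2) = 1*(3/2) = 3/2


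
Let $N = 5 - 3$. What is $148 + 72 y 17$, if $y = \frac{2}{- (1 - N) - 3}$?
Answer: $-1076$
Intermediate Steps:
$N = 2$ ($N = 5 - 3 = 2$)
$y = -1$ ($y = \frac{2}{- (1 - 2) - 3} = \frac{2}{\left(-1\right) \left(-1\right) - 3} = \frac{2}{1 - 3} = \frac{2}{-2} = 2 \left(- \frac{1}{2}\right) = -1$)
$148 + 72 y 17 = 148 + 72 \left(\left(-1\right) 17\right) = 148 + 72 \left(-17\right) = 148 - 1224 = -1076$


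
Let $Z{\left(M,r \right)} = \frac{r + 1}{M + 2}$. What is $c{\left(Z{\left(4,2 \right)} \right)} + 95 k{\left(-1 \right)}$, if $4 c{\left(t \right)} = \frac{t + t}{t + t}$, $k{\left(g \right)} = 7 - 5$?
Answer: $\frac{761}{4} \approx 190.25$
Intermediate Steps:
$Z{\left(M,r \right)} = \frac{1 + r}{2 + M}$
$k{\left(g \right)} = 2$
$c{\left(t \right)} = \frac{1}{4}$ ($c{\left(t \right)} = \frac{\left(t + t\right) \frac{1}{t + t}}{4} = \frac{2 t \frac{1}{2 t}}{4} = \frac{1}{4} \cdot 1 = \frac{1}{4}$)
$c{\left(Z{\left(4,2 \right)} \right)} + 95 k{\left(-1 \right)} = \frac{1}{4} + 95 \cdot 2 = \frac{1}{4} + 190 = \frac{761}{4}$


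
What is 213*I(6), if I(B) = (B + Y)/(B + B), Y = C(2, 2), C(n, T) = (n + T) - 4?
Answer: 213/2 ≈ 106.50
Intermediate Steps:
C(n, T) = -4 + T + n (C(n, T) = (T + n) - 4 = -4 + T + n)
Y = 0 (Y = -4 + 2 + 2 = 0)
I(B) = ½ (I(B) = (B + 0)/(B + B) = B/((2*B)) = B*(1/(2*B)) = ½)
213*I(6) = 213*(½) = 213/2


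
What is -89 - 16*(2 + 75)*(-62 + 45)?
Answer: 20855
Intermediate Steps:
-89 - 16*(2 + 75)*(-62 + 45) = -89 - 1232*(-17) = -89 - 16*(-1309) = -89 + 20944 = 20855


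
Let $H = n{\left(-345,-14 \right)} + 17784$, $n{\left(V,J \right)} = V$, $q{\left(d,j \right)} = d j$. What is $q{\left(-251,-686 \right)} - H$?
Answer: $154747$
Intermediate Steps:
$H = 17439$ ($H = -345 + 17784 = 17439$)
$q{\left(-251,-686 \right)} - H = \left(-251\right) \left(-686\right) - 17439 = 172186 - 17439 = 154747$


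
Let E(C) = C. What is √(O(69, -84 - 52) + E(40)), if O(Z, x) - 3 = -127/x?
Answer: 5*√8126/68 ≈ 6.6283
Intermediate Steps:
O(Z, x) = 3 - 127/x
√(O(69, -84 - 52) + E(40)) = √((3 - 127/(-84 - 52)) + 40) = √((3 - 127/(-136)) + 40) = √((3 - 127*(-1/136)) + 40) = √((3 + 127/136) + 40) = √(535/136 + 40) = √(5975/136) = 5*√8126/68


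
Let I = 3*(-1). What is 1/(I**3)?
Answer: -1/27 ≈ -0.037037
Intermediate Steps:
I = -3
1/(I**3) = 1/((-3)**3) = 1/(-27) = -1/27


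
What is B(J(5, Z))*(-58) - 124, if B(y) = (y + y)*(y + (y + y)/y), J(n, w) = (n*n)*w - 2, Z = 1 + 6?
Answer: -3512024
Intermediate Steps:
Z = 7
J(n, w) = -2 + w*n² (J(n, w) = n²*w - 2 = w*n² - 2 = -2 + w*n²)
B(y) = 2*y*(2 + y) (B(y) = (2*y)*(y + (2*y)/y) = (2*y)*(y + 2) = (2*y)*(2 + y) = 2*y*(2 + y))
B(J(5, Z))*(-58) - 124 = (2*(-2 + 7*5²)*(2 + (-2 + 7*5²)))*(-58) - 124 = (2*(-2 + 7*25)*(2 + (-2 + 7*25)))*(-58) - 124 = (2*(-2 + 175)*(2 + (-2 + 175)))*(-58) - 124 = (2*173*(2 + 173))*(-58) - 124 = (2*173*175)*(-58) - 124 = 60550*(-58) - 124 = -3511900 - 124 = -3512024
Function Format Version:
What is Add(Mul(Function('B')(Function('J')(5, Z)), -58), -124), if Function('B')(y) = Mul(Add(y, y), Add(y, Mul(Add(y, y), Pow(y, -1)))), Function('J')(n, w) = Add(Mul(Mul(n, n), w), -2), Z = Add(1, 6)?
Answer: -3512024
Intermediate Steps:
Z = 7
Function('J')(n, w) = Add(-2, Mul(w, Pow(n, 2))) (Function('J')(n, w) = Add(Mul(Pow(n, 2), w), -2) = Add(Mul(w, Pow(n, 2)), -2) = Add(-2, Mul(w, Pow(n, 2))))
Function('B')(y) = Mul(2, y, Add(2, y)) (Function('B')(y) = Mul(Mul(2, y), Add(y, Mul(Mul(2, y), Pow(y, -1)))) = Mul(Mul(2, y), Add(y, 2)) = Mul(Mul(2, y), Add(2, y)) = Mul(2, y, Add(2, y)))
Add(Mul(Function('B')(Function('J')(5, Z)), -58), -124) = Add(Mul(Mul(2, Add(-2, Mul(7, Pow(5, 2))), Add(2, Add(-2, Mul(7, Pow(5, 2))))), -58), -124) = Add(Mul(Mul(2, Add(-2, Mul(7, 25)), Add(2, Add(-2, Mul(7, 25)))), -58), -124) = Add(Mul(Mul(2, Add(-2, 175), Add(2, Add(-2, 175))), -58), -124) = Add(Mul(Mul(2, 173, Add(2, 173)), -58), -124) = Add(Mul(Mul(2, 173, 175), -58), -124) = Add(Mul(60550, -58), -124) = Add(-3511900, -124) = -3512024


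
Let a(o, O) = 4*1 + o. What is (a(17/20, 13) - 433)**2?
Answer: 73324969/400 ≈ 1.8331e+5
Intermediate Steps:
a(o, O) = 4 + o
(a(17/20, 13) - 433)**2 = ((4 + 17/20) - 433)**2 = (97/20 - 433)**2 = (-8563/20)**2 = 73324969/400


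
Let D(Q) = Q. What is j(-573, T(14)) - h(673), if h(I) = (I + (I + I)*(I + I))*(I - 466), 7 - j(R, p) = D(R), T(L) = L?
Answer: -375163943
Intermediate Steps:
j(R, p) = 7 - R
h(I) = (-466 + I)*(I + 4*I**2) (h(I) = (I + (2*I)*(2*I))*(-466 + I) = (I + 4*I**2)*(-466 + I) = (-466 + I)*(I + 4*I**2))
j(-573, T(14)) - h(673) = (7 - 1*(-573)) - 673*(-466 - 1863*673 + 4*673**2) = (7 + 573) - 673*(-466 - 1253799 + 4*452929) = 580 - 673*(-466 - 1253799 + 1811716) = 580 - 673*557451 = 580 - 1*375164523 = 580 - 375164523 = -375163943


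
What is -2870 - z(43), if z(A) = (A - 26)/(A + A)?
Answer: -246837/86 ≈ -2870.2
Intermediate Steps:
z(A) = (-26 + A)/(2*A) (z(A) = (-26 + A)/((2*A)) = (-26 + A)*(1/(2*A)) = (-26 + A)/(2*A))
-2870 - z(43) = -2870 - (-26 + 43)/(2*43) = -2870 - 17/(2*43) = -2870 - 1*17/86 = -2870 - 17/86 = -246837/86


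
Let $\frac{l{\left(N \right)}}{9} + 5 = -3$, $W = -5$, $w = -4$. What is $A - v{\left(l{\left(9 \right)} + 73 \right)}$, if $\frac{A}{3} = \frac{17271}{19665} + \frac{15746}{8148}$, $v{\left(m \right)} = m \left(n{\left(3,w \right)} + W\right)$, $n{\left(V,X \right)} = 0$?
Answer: $\frac{2097719}{156170} \approx 13.432$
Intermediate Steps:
$l{\left(N \right)} = -72$ ($l{\left(N \right)} = -45 + 9 \left(-3\right) = -45 - 27 = -72$)
$v{\left(m \right)} = - 5 m$ ($v{\left(m \right)} = m \left(0 - 5\right) = m \left(-5\right) = - 5 m$)
$A = \frac{1316869}{156170}$ ($A = 3 \left(\frac{17271}{19665} + \frac{15746}{8148}\right) = 3 \left(17271 \cdot \frac{1}{19665} + 15746 \cdot \frac{1}{8148}\right) = 3 \left(\frac{101}{115} + \frac{7873}{4074}\right) = 3 \cdot \frac{1316869}{468510} = \frac{1316869}{156170} \approx 8.4323$)
$A - v{\left(l{\left(9 \right)} + 73 \right)} = \frac{1316869}{156170} - - 5 \left(-72 + 73\right) = \frac{1316869}{156170} - \left(-5\right) 1 = \frac{1316869}{156170} - -5 = \frac{1316869}{156170} + 5 = \frac{2097719}{156170}$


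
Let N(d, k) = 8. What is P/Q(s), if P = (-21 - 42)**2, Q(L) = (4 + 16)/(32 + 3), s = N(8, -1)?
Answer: 27783/4 ≈ 6945.8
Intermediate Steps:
s = 8
Q(L) = 4/7 (Q(L) = 20/35 = 20*(1/35) = 4/7)
P = 3969 (P = (-63)**2 = 3969)
P/Q(s) = 3969/(4/7) = 3969*(7/4) = 27783/4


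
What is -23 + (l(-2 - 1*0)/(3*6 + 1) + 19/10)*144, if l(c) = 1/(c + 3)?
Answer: 24527/95 ≈ 258.18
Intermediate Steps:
l(c) = 1/(3 + c)
-23 + (l(-2 - 1*0)/(3*6 + 1) + 19/10)*144 = -23 + (1/((3 + (-2 - 1*0))*(3*6 + 1)) + 19/10)*144 = -23 + (1/((3 + (-2 + 0))*(18 + 1)) + 19*(⅒))*144 = -23 + (1/((3 - 2)*19) + 19/10)*144 = -23 + ((1/19)/1 + 19/10)*144 = -23 + (1*(1/19) + 19/10)*144 = -23 + (1/19 + 19/10)*144 = -23 + (371/190)*144 = -23 + 26712/95 = 24527/95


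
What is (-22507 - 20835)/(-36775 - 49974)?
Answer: 3334/6673 ≈ 0.49963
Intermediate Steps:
(-22507 - 20835)/(-36775 - 49974) = -43342/(-86749) = -43342*(-1/86749) = 3334/6673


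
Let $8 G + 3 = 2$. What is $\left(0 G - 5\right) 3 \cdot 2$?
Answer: $-30$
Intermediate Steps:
$G = - \frac{1}{8}$ ($G = - \frac{3}{8} + \frac{1}{8} \cdot 2 = - \frac{3}{8} + \frac{1}{4} = - \frac{1}{8} \approx -0.125$)
$\left(0 G - 5\right) 3 \cdot 2 = \left(0 \left(- \frac{1}{8}\right) - 5\right) 3 \cdot 2 = \left(0 - 5\right) 3 \cdot 2 = \left(-5\right) 3 \cdot 2 = \left(-15\right) 2 = -30$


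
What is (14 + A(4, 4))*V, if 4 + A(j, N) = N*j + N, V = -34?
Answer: -1020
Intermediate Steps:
A(j, N) = -4 + N + N*j (A(j, N) = -4 + (N*j + N) = -4 + (N + N*j) = -4 + N + N*j)
(14 + A(4, 4))*V = (14 + (-4 + 4 + 4*4))*(-34) = (14 + (-4 + 4 + 16))*(-34) = (14 + 16)*(-34) = 30*(-34) = -1020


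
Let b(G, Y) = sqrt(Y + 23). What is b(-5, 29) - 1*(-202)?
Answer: 202 + 2*sqrt(13) ≈ 209.21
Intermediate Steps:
b(G, Y) = sqrt(23 + Y)
b(-5, 29) - 1*(-202) = sqrt(23 + 29) - 1*(-202) = sqrt(52) + 202 = 2*sqrt(13) + 202 = 202 + 2*sqrt(13)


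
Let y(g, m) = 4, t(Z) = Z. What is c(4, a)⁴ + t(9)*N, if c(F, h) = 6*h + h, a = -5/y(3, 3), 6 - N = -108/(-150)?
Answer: 37819753/6400 ≈ 5909.3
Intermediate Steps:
N = 132/25 (N = 6 - (-108)/(-150) = 6 - (-108)*(-1)/150 = 6 - 1*18/25 = 6 - 18/25 = 132/25 ≈ 5.2800)
a = -5/4 ≈ -1.2500
c(F, h) = 7*h
c(4, a)⁴ + t(9)*N = (7*(-5/4))⁴ + 9*(132/25) = (-35/4)⁴ + 1188/25 = 1500625/256 + 1188/25 = 37819753/6400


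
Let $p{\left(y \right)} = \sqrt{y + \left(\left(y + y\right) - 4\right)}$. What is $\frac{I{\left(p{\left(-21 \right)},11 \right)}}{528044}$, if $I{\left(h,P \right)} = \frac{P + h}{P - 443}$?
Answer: $- \frac{1}{20737728} - \frac{i \sqrt{67}}{228115008} \approx -4.8221 \cdot 10^{-8} - 3.5883 \cdot 10^{-8} i$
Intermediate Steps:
$p{\left(y \right)} = \sqrt{-4 + 3 y}$ ($p{\left(y \right)} = \sqrt{y + \left(2 y - 4\right)} = \sqrt{y + \left(-4 + 2 y\right)} = \sqrt{-4 + 3 y}$)
$I{\left(h,P \right)} = \frac{P + h}{-443 + P}$
$\frac{I{\left(p{\left(-21 \right)},11 \right)}}{528044} = \frac{\frac{1}{-443 + 11} \left(11 + \sqrt{-4 + 3 \left(-21\right)}\right)}{528044} = \frac{11 + \sqrt{-4 - 63}}{-432} \cdot \frac{1}{528044} = - \frac{11 + \sqrt{-67}}{432} \cdot \frac{1}{528044} = - \frac{11 + i \sqrt{67}}{432} \cdot \frac{1}{528044} = \left(- \frac{11}{432} - \frac{i \sqrt{67}}{432}\right) \frac{1}{528044} = - \frac{1}{20737728} - \frac{i \sqrt{67}}{228115008}$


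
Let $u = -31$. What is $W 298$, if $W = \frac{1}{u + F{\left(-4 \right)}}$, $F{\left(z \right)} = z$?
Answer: $- \frac{298}{35} \approx -8.5143$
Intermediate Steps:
$W = - \frac{1}{35}$ ($W = \frac{1}{-31 - 4} = \frac{1}{-35} = - \frac{1}{35} \approx -0.028571$)
$W 298 = \left(- \frac{1}{35}\right) 298 = - \frac{298}{35}$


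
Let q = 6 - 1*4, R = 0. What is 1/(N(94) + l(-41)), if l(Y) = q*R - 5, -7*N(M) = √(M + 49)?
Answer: -245/1082 + 7*√143/1082 ≈ -0.14907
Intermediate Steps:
q = 2 (q = 6 - 4 = 2)
N(M) = -√(49 + M)/7 (N(M) = -√(M + 49)/7 = -√(49 + M)/7)
l(Y) = -5 (l(Y) = 2*0 - 5 = 0 - 5 = -5)
1/(N(94) + l(-41)) = 1/(-√(49 + 94)/7 - 5) = 1/(-√143/7 - 5) = 1/(-5 - √143/7)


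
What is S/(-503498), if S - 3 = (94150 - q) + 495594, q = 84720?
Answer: -505027/503498 ≈ -1.0030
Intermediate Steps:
S = 505027 (S = 3 + ((94150 - 1*84720) + 495594) = 3 + ((94150 - 84720) + 495594) = 3 + (9430 + 495594) = 3 + 505024 = 505027)
S/(-503498) = 505027/(-503498) = 505027*(-1/503498) = -505027/503498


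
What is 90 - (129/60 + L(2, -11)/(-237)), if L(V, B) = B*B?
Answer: 418829/4740 ≈ 88.361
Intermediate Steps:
L(V, B) = B**2
90 - (129/60 + L(2, -11)/(-237)) = 90 - (129/60 + (-11)**2/(-237)) = 90 - (129*(1/60) + 121*(-1/237)) = 90 - (43/20 - 121/237) = 90 - 1*7771/4740 = 90 - 7771/4740 = 418829/4740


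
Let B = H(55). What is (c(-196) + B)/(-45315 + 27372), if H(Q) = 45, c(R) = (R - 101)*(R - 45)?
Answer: -23874/5981 ≈ -3.9916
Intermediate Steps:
c(R) = (-101 + R)*(-45 + R)
B = 45
(c(-196) + B)/(-45315 + 27372) = ((4545 + (-196)**2 - 146*(-196)) + 45)/(-45315 + 27372) = ((4545 + 38416 + 28616) + 45)/(-17943) = (71577 + 45)*(-1/17943) = 71622*(-1/17943) = -23874/5981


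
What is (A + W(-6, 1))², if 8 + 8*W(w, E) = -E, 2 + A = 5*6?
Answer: 46225/64 ≈ 722.27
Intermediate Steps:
A = 28 (A = -2 + 5*6 = -2 + 30 = 28)
W(w, E) = -1 - E/8 (W(w, E) = -1 + (-E)/8 = -1 - E/8)
(A + W(-6, 1))² = (28 + (-1 - ⅛*1))² = (28 + (-1 - ⅛))² = (28 - 9/8)² = (215/8)² = 46225/64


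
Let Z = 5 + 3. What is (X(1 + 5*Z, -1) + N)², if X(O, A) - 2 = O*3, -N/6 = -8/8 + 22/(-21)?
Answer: 923521/49 ≈ 18847.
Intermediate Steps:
Z = 8
N = 86/7 (N = -6*(-8/8 + 22/(-21)) = -6*(-8*⅛ + 22*(-1/21)) = -6*(-1 - 22/21) = -6*(-43/21) = 86/7 ≈ 12.286)
X(O, A) = 2 + 3*O (X(O, A) = 2 + O*3 = 2 + 3*O)
(X(1 + 5*Z, -1) + N)² = ((2 + 3*(1 + 5*8)) + 86/7)² = ((2 + 3*(1 + 40)) + 86/7)² = ((2 + 3*41) + 86/7)² = ((2 + 123) + 86/7)² = (125 + 86/7)² = (961/7)² = 923521/49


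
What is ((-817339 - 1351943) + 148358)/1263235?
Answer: -2020924/1263235 ≈ -1.5998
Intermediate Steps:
((-817339 - 1351943) + 148358)/1263235 = (-2169282 + 148358)*(1/1263235) = -2020924*1/1263235 = -2020924/1263235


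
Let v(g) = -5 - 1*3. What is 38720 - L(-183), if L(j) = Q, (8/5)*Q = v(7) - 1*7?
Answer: 309835/8 ≈ 38729.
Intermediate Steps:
v(g) = -8 (v(g) = -5 - 3 = -8)
Q = -75/8 (Q = 5*(-8 - 1*7)/8 = 5*(-8 - 7)/8 = (5/8)*(-15) = -75/8 ≈ -9.3750)
L(j) = -75/8
38720 - L(-183) = 38720 - 1*(-75/8) = 38720 + 75/8 = 309835/8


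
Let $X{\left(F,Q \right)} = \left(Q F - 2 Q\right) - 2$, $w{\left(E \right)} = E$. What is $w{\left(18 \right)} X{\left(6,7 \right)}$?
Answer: $468$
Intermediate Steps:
$X{\left(F,Q \right)} = -2 - 2 Q + F Q$ ($X{\left(F,Q \right)} = \left(F Q - 2 Q\right) - 2 = \left(- 2 Q + F Q\right) - 2 = -2 - 2 Q + F Q$)
$w{\left(18 \right)} X{\left(6,7 \right)} = 18 \left(-2 - 14 + 6 \cdot 7\right) = 18 \left(-2 - 14 + 42\right) = 18 \cdot 26 = 468$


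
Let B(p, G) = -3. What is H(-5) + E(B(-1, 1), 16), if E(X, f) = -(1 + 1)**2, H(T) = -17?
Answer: -21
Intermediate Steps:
E(X, f) = -4 (E(X, f) = -1*2**2 = -1*4 = -4)
H(-5) + E(B(-1, 1), 16) = -17 - 4 = -21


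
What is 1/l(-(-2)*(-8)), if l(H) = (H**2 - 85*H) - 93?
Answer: 1/1523 ≈ 0.00065660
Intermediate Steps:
l(H) = -93 + H**2 - 85*H
1/l(-(-2)*(-8)) = 1/(-93 + (-(-2)*(-8))**2 - (-170)*(-1*(-8))) = 1/(-93 + (-2*8)**2 - (-170)*8) = 1/(-93 + (-16)**2 - 85*(-16)) = 1/(-93 + 256 + 1360) = 1/1523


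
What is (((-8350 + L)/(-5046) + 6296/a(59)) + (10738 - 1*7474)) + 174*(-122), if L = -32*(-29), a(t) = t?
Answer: -885987797/49619 ≈ -17856.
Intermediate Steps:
L = 928
(((-8350 + L)/(-5046) + 6296/a(59)) + (10738 - 1*7474)) + 174*(-122) = (((-8350 + 928)/(-5046) + 6296/59) + (10738 - 1*7474)) + 174*(-122) = ((-7422*(-1/5046) + 6296*(1/59)) + (10738 - 7474)) - 21228 = ((1237/841 + 6296/59) + 3264) - 21228 = (5367919/49619 + 3264) - 21228 = 167324335/49619 - 21228 = -885987797/49619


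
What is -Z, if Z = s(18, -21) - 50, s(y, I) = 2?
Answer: 48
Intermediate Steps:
Z = -48 (Z = 2 - 50 = -48)
-Z = -1*(-48) = 48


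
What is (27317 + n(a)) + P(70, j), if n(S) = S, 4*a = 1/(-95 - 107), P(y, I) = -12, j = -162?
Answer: 22062439/808 ≈ 27305.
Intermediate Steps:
a = -1/808 (a = 1/(4*(-95 - 107)) = (¼)/(-202) = (¼)*(-1/202) = -1/808 ≈ -0.0012376)
(27317 + n(a)) + P(70, j) = (27317 - 1/808) - 12 = 22072135/808 - 12 = 22062439/808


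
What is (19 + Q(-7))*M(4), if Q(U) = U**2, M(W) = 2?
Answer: 136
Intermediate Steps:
(19 + Q(-7))*M(4) = (19 + (-7)**2)*2 = (19 + 49)*2 = 68*2 = 136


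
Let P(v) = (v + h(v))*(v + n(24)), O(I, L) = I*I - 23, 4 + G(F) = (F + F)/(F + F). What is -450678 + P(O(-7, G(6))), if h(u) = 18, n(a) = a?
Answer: -448478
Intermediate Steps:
G(F) = -3 (G(F) = -4 + (F + F)/(F + F) = -4 + (2*F)/((2*F)) = -4 + (2*F)*(1/(2*F)) = -4 + 1 = -3)
O(I, L) = -23 + I² (O(I, L) = I² - 23 = -23 + I²)
P(v) = (18 + v)*(24 + v) (P(v) = (v + 18)*(v + 24) = (18 + v)*(24 + v))
-450678 + P(O(-7, G(6))) = -450678 + (432 + (-23 + (-7)²)² + 42*(-23 + (-7)²)) = -450678 + (432 + (-23 + 49)² + 42*(-23 + 49)) = -450678 + (432 + 26² + 42*26) = -450678 + (432 + 676 + 1092) = -450678 + 2200 = -448478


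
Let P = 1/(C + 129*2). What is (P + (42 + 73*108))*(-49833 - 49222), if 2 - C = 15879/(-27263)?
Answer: -5577626986728335/7104259 ≈ -7.8511e+8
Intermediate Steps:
C = 70405/27263 (C = 2 - 15879/(-27263) = 2 - 15879*(-1)/27263 = 2 - 1*(-15879/27263) = 2 + 15879/27263 = 70405/27263 ≈ 2.5824)
P = 27263/7104259 (P = 1/(70405/27263 + 129*2) = 1/(70405/27263 + 258) = 1/(7104259/27263) = 27263/7104259 ≈ 0.0038376)
(P + (42 + 73*108))*(-49833 - 49222) = (27263/7104259 + (42 + 73*108))*(-49833 - 49222) = (27263/7104259 + (42 + 7884))*(-99055) = (27263/7104259 + 7926)*(-99055) = (56308384097/7104259)*(-99055) = -5577626986728335/7104259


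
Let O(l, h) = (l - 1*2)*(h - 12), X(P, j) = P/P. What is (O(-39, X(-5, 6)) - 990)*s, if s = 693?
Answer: -373527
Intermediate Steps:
X(P, j) = 1
O(l, h) = (-12 + h)*(-2 + l) (O(l, h) = (l - 2)*(-12 + h) = (-2 + l)*(-12 + h) = (-12 + h)*(-2 + l))
(O(-39, X(-5, 6)) - 990)*s = ((24 - 12*(-39) - 2*1 + 1*(-39)) - 990)*693 = ((24 + 468 - 2 - 39) - 990)*693 = (451 - 990)*693 = -539*693 = -373527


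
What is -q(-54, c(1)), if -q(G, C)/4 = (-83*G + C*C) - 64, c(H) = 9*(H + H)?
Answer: 18968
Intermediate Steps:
c(H) = 18*H (c(H) = 9*(2*H) = 18*H)
q(G, C) = 256 - 4*C**2 + 332*G (q(G, C) = -4*((-83*G + C*C) - 64) = -4*((-83*G + C**2) - 64) = -4*((C**2 - 83*G) - 64) = -4*(-64 + C**2 - 83*G) = 256 - 4*C**2 + 332*G)
-q(-54, c(1)) = -(256 - 4*(18*1)**2 + 332*(-54)) = -(256 - 4*18**2 - 17928) = -(256 - 4*324 - 17928) = -(256 - 1296 - 17928) = -1*(-18968) = 18968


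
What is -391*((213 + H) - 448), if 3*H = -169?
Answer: 341734/3 ≈ 1.1391e+5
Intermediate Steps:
H = -169/3 (H = (1/3)*(-169) = -169/3 ≈ -56.333)
-391*((213 + H) - 448) = -391*((213 - 169/3) - 448) = -391*(470/3 - 448) = -391*(-874/3) = 341734/3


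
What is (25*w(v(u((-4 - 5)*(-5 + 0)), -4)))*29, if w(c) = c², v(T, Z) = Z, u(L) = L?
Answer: 11600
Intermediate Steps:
(25*w(v(u((-4 - 5)*(-5 + 0)), -4)))*29 = (25*(-4)²)*29 = (25*16)*29 = 400*29 = 11600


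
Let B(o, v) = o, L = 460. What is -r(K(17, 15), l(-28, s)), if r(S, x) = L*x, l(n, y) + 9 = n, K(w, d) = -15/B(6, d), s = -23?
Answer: 17020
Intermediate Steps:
K(w, d) = -5/2 (K(w, d) = -15/6 = -15*⅙ = -5/2)
l(n, y) = -9 + n
r(S, x) = 460*x
-r(K(17, 15), l(-28, s)) = -460*(-9 - 28) = -460*(-37) = -1*(-17020) = 17020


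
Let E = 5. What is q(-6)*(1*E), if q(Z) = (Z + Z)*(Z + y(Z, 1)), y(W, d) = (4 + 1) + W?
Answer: 420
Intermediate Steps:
y(W, d) = 5 + W
q(Z) = 2*Z*(5 + 2*Z) (q(Z) = (Z + Z)*(Z + (5 + Z)) = (2*Z)*(5 + 2*Z) = 2*Z*(5 + 2*Z))
q(-6)*(1*E) = (2*(-6)*(5 + 2*(-6)))*(1*5) = (2*(-6)*(5 - 12))*5 = (2*(-6)*(-7))*5 = 84*5 = 420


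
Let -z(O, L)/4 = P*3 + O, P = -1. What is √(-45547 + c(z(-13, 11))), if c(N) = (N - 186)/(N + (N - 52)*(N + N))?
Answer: 3*I*√8097258/40 ≈ 213.42*I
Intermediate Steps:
z(O, L) = 12 - 4*O (z(O, L) = -4*(-1*3 + O) = -4*(-3 + O) = 12 - 4*O)
c(N) = (-186 + N)/(N + 2*N*(-52 + N)) (c(N) = (-186 + N)/(N + (-52 + N)*(2*N)) = (-186 + N)/(N + 2*N*(-52 + N)))
√(-45547 + c(z(-13, 11))) = √(-45547 + (-186 + (12 - 4*(-13)))/((12 - 4*(-13))*(-103 + 2*(12 - 4*(-13))))) = √(-45547 + (-186 + (12 + 52))/((12 + 52)*(-103 + 2*(12 + 52)))) = √(-45547 + (-186 + 64)/(64*(-103 + 2*64))) = √(-45547 + (1/64)*(-122)/(-103 + 128)) = √(-45547 + (1/64)*(-122)/25) = √(-45547 + (1/64)*(1/25)*(-122)) = √(-45547 - 61/800) = √(-36437661/800) = 3*I*√8097258/40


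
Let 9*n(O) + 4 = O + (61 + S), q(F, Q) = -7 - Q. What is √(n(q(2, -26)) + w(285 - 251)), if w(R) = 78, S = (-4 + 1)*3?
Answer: √769/3 ≈ 9.2436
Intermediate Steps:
S = -9 (S = -3*3 = -9)
n(O) = 16/3 + O/9 (n(O) = -4/9 + (O + (61 - 9))/9 = -4/9 + (O + 52)/9 = -4/9 + (52 + O)/9 = -4/9 + (52/9 + O/9) = 16/3 + O/9)
√(n(q(2, -26)) + w(285 - 251)) = √((16/3 + (-7 - 1*(-26))/9) + 78) = √((16/3 + (-7 + 26)/9) + 78) = √((16/3 + (⅑)*19) + 78) = √((16/3 + 19/9) + 78) = √(67/9 + 78) = √(769/9) = √769/3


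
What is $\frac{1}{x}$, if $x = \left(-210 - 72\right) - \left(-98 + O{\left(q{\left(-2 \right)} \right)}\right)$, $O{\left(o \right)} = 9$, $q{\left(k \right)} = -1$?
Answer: $- \frac{1}{193} \approx -0.0051813$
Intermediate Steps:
$x = -193$ ($x = \left(-210 - 72\right) - \left(-98 + 9\right) = -282 - -89 = -282 + 89 = -193$)
$\frac{1}{x} = \frac{1}{-193} = - \frac{1}{193}$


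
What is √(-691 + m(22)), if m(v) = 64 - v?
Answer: I*√649 ≈ 25.475*I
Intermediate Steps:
√(-691 + m(22)) = √(-691 + (64 - 1*22)) = √(-691 + (64 - 22)) = √(-691 + 42) = √(-649) = I*√649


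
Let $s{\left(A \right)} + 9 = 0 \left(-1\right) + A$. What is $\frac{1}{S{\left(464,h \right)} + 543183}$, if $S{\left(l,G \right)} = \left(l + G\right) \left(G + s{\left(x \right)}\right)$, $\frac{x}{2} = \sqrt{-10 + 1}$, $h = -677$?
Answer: $\frac{76589}{52793055765} + \frac{142 i}{52793055765} \approx 1.4507 \cdot 10^{-6} + 2.6897 \cdot 10^{-9} i$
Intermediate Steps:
$x = 6 i$ ($x = 2 \sqrt{-10 + 1} = 2 \sqrt{-9} = 2 \cdot 3 i = 6 i \approx 6.0 i$)
$s{\left(A \right)} = -9 + A$ ($s{\left(A \right)} = -9 + \left(0 \left(-1\right) + A\right) = -9 + \left(0 + A\right) = -9 + A$)
$S{\left(l,G \right)} = \left(G + l\right) \left(-9 + G + 6 i\right)$ ($S{\left(l,G \right)} = \left(l + G\right) \left(G - \left(9 - 6 i\right)\right) = \left(G + l\right) \left(-9 + G + 6 i\right)$)
$\frac{1}{S{\left(464,h \right)} + 543183} = \frac{1}{\left(\left(-677\right)^{2} - 314128 - 677 \left(-9 + 6 i\right) + 464 \left(-9 + 6 i\right)\right) + 543183} = \frac{1}{\left(458329 - 314128 + \left(6093 - 4062 i\right) - \left(4176 - 2784 i\right)\right) + 543183} = \frac{1}{\left(146118 - 1278 i\right) + 543183} = \frac{1}{689301 - 1278 i} = \frac{689301 + 1278 i}{475137501885}$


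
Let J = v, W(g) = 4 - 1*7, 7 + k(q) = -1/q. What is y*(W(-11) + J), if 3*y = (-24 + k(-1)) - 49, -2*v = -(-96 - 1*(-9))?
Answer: 2449/2 ≈ 1224.5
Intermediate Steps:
k(q) = -7 - 1/q
W(g) = -3 (W(g) = 4 - 7 = -3)
v = -87/2 (v = -(-1)*(-96 - 1*(-9))/2 = -(-1)*(-96 + 9)/2 = -(-1)*(-87)/2 = -1/2*87 = -87/2 ≈ -43.500)
y = -79/3 (y = ((-24 + (-7 - 1/(-1))) - 49)/3 = ((-24 + (-7 - 1*(-1))) - 49)/3 = ((-24 + (-7 + 1)) - 49)/3 = ((-24 - 6) - 49)/3 = (-30 - 49)/3 = (1/3)*(-79) = -79/3 ≈ -26.333)
J = -87/2 ≈ -43.500
y*(W(-11) + J) = -79*(-3 - 87/2)/3 = -79/3*(-93/2) = 2449/2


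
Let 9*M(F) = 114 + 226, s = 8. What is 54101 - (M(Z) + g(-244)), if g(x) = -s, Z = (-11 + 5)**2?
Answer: 486641/9 ≈ 54071.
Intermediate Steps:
Z = 36 (Z = (-6)**2 = 36)
M(F) = 340/9 (M(F) = (114 + 226)/9 = (1/9)*340 = 340/9)
g(x) = -8 (g(x) = -1*8 = -8)
54101 - (M(Z) + g(-244)) = 54101 - (340/9 - 8) = 54101 - 1*268/9 = 54101 - 268/9 = 486641/9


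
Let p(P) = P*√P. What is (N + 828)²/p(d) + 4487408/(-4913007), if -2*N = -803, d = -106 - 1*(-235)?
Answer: -4487408/4913007 + 6046681*√129/66564 ≈ 1030.8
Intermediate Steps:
d = 129 (d = -106 + 235 = 129)
N = 803/2 (N = -½*(-803) = 803/2 ≈ 401.50)
p(P) = P^(3/2)
(N + 828)²/p(d) + 4487408/(-4913007) = (803/2 + 828)²/(129^(3/2)) + 4487408/(-4913007) = (2459/2)²/((129*√129)) + 4487408*(-1/4913007) = 6046681*(√129/16641)/4 - 4487408/4913007 = 6046681*√129/66564 - 4487408/4913007 = -4487408/4913007 + 6046681*√129/66564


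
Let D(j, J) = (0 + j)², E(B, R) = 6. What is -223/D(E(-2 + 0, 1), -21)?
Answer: -223/36 ≈ -6.1944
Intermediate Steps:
D(j, J) = j²
-223/D(E(-2 + 0, 1), -21) = -223/(6²) = -223/36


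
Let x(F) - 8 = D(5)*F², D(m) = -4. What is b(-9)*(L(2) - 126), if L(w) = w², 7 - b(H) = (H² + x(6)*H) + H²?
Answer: 168238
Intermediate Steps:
x(F) = 8 - 4*F²
b(H) = 7 - 2*H² + 136*H (b(H) = 7 - ((H² + (8 - 4*6²)*H) + H²) = 7 - ((H² + (8 - 4*36)*H) + H²) = 7 - ((H² + (8 - 144)*H) + H²) = 7 - ((H² - 136*H) + H²) = 7 - (-136*H + 2*H²) = 7 + (-2*H² + 136*H) = 7 - 2*H² + 136*H)
b(-9)*(L(2) - 126) = (7 - 2*(-9)² + 136*(-9))*(2² - 126) = (7 - 2*81 - 1224)*(4 - 126) = (7 - 162 - 1224)*(-122) = -1379*(-122) = 168238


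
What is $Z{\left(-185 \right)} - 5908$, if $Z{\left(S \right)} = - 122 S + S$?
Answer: $16477$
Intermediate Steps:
$Z{\left(S \right)} = - 121 S$
$Z{\left(-185 \right)} - 5908 = \left(-121\right) \left(-185\right) - 5908 = 22385 + \left(-11316 + 5408\right) = 22385 - 5908 = 16477$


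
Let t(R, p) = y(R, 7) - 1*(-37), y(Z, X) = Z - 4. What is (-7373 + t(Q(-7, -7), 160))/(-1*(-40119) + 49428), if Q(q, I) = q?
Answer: -2449/29849 ≈ -0.082046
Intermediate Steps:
y(Z, X) = -4 + Z
t(R, p) = 33 + R (t(R, p) = (-4 + R) - 1*(-37) = (-4 + R) + 37 = 33 + R)
(-7373 + t(Q(-7, -7), 160))/(-1*(-40119) + 49428) = (-7373 + (33 - 7))/(-1*(-40119) + 49428) = (-7373 + 26)/(40119 + 49428) = -7347/89547 = -7347*1/89547 = -2449/29849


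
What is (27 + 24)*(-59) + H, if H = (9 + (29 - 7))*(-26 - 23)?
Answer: -4528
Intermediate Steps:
H = -1519 (H = (9 + 22)*(-49) = 31*(-49) = -1519)
(27 + 24)*(-59) + H = (27 + 24)*(-59) - 1519 = 51*(-59) - 1519 = -3009 - 1519 = -4528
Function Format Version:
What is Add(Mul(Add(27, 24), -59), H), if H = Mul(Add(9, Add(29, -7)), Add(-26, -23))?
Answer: -4528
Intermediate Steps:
H = -1519 (H = Mul(Add(9, 22), -49) = Mul(31, -49) = -1519)
Add(Mul(Add(27, 24), -59), H) = Add(Mul(Add(27, 24), -59), -1519) = Add(Mul(51, -59), -1519) = Add(-3009, -1519) = -4528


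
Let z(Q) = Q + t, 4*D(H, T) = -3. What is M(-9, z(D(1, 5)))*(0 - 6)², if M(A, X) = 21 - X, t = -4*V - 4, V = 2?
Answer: 1215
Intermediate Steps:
D(H, T) = -¾ (D(H, T) = (¼)*(-3) = -¾)
t = -12 (t = -4*2 - 4 = -8 - 4 = -12)
z(Q) = -12 + Q (z(Q) = Q - 12 = -12 + Q)
M(-9, z(D(1, 5)))*(0 - 6)² = (21 - (-12 - ¾))*(0 - 6)² = (21 - 1*(-51/4))*(-6)² = (21 + 51/4)*36 = (135/4)*36 = 1215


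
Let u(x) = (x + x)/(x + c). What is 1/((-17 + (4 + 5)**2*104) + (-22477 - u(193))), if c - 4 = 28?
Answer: -225/3166136 ≈ -7.1065e-5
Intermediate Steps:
c = 32 (c = 4 + 28 = 32)
u(x) = 2*x/(32 + x) (u(x) = (x + x)/(x + 32) = (2*x)/(32 + x) = 2*x/(32 + x))
1/((-17 + (4 + 5)**2*104) + (-22477 - u(193))) = 1/((-17 + (4 + 5)**2*104) + (-22477 - 2*193/(32 + 193))) = 1/((-17 + 9**2*104) + (-22477 - 2*193/225)) = 1/((-17 + 81*104) + (-22477 - 2*193/225)) = 1/((-17 + 8424) + (-22477 - 1*386/225)) = 1/(8407 + (-22477 - 386/225)) = 1/(8407 - 5057711/225) = 1/(-3166136/225) = -225/3166136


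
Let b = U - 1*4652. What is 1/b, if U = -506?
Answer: -1/5158 ≈ -0.00019387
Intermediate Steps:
b = -5158 (b = -506 - 1*4652 = -506 - 4652 = -5158)
1/b = 1/(-5158) = -1/5158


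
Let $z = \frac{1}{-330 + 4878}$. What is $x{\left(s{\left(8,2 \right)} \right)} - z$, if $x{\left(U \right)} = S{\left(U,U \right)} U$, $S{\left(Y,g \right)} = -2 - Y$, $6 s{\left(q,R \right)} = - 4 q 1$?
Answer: $- \frac{242563}{13644} \approx -17.778$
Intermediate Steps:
$s{\left(q,R \right)} = - \frac{2 q}{3}$ ($s{\left(q,R \right)} = \frac{- 4 q 1}{6} = \frac{\left(-4\right) q}{6} = - \frac{2 q}{3}$)
$z = \frac{1}{4548} \approx 0.00021988$
$x{\left(U \right)} = U \left(-2 - U\right)$ ($x{\left(U \right)} = \left(-2 - U\right) U = U \left(-2 - U\right)$)
$x{\left(s{\left(8,2 \right)} \right)} - z = - \left(- \frac{2}{3}\right) 8 \left(2 - \frac{16}{3}\right) - \frac{1}{4548} = \left(-1\right) \left(- \frac{16}{3}\right) \left(2 - \frac{16}{3}\right) - \frac{1}{4548} = \left(-1\right) \left(- \frac{16}{3}\right) \left(- \frac{10}{3}\right) - \frac{1}{4548} = - \frac{160}{9} - \frac{1}{4548} = - \frac{242563}{13644}$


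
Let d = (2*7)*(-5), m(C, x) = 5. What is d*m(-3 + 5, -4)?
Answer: -350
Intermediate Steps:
d = -70 (d = 14*(-5) = -70)
d*m(-3 + 5, -4) = -70*5 = -350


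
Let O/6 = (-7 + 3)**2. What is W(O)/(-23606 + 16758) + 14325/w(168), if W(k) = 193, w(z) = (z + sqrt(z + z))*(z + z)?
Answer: 909717/3978688 - 4775*sqrt(21)/780864 ≈ 0.20062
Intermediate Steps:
O = 96 (O = 6*(-7 + 3)**2 = 6*(-4)**2 = 6*16 = 96)
w(z) = 2*z*(z + sqrt(2)*sqrt(z)) (w(z) = (z + sqrt(2*z))*(2*z) = (z + sqrt(2)*sqrt(z))*(2*z) = 2*z*(z + sqrt(2)*sqrt(z)))
W(O)/(-23606 + 16758) + 14325/w(168) = 193/(-23606 + 16758) + 14325/(2*168**2 + 2*sqrt(2)*168**(3/2)) = 193/(-6848) + 14325/(2*28224 + 2*sqrt(2)*(336*sqrt(42))) = 193*(-1/6848) + 14325/(56448 + 1344*sqrt(21)) = -193/6848 + 14325/(56448 + 1344*sqrt(21))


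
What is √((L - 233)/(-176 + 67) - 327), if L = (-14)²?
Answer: I*√3881054/109 ≈ 18.074*I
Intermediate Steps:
L = 196
√((L - 233)/(-176 + 67) - 327) = √((196 - 233)/(-176 + 67) - 327) = √(-37/(-109) - 327) = √(-37*(-1/109) - 327) = √(37/109 - 327) = √(-35606/109) = I*√3881054/109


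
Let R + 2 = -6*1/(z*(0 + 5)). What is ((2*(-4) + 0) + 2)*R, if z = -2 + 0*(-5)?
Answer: 42/5 ≈ 8.4000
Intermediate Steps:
z = -2 (z = -2 + 0 = -2)
R = -7/5 (R = -2 - 6*(-1/(2*(0 + 5))) = -2 - 6/(5*(-2)) = -2 - 6/(-10) = -2 - 6*(-⅒) = -2 + ⅗ = -7/5 ≈ -1.4000)
((2*(-4) + 0) + 2)*R = ((2*(-4) + 0) + 2)*(-7/5) = ((-8 + 0) + 2)*(-7/5) = (-8 + 2)*(-7/5) = -6*(-7/5) = 42/5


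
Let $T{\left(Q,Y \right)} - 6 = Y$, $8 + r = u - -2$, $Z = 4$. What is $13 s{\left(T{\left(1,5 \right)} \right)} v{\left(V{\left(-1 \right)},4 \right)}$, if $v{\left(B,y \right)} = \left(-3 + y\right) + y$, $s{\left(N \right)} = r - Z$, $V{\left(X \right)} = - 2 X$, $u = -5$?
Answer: $-975$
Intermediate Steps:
$r = -11$ ($r = -8 - 3 = -11$)
$T{\left(Q,Y \right)} = 6 + Y$
$s{\left(N \right)} = -15$ ($s{\left(N \right)} = -11 - 4 = -15$)
$v{\left(B,y \right)} = -3 + 2 y$
$13 s{\left(T{\left(1,5 \right)} \right)} v{\left(V{\left(-1 \right)},4 \right)} = 13 \left(-15\right) \left(-3 + 2 \cdot 4\right) = - 195 \left(-3 + 8\right) = \left(-195\right) 5 = -975$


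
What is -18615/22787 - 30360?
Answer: -691831935/22787 ≈ -30361.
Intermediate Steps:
-18615/22787 - 30360 = -691831935/22787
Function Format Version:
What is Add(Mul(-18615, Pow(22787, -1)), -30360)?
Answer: Rational(-691831935, 22787) ≈ -30361.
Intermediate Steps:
Add(Mul(-18615, Pow(22787, -1)), -30360) = Add(Mul(-18615, Rational(1, 22787)), -30360) = Add(Rational(-18615, 22787), -30360) = Rational(-691831935, 22787)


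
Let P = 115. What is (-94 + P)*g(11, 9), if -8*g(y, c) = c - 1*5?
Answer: -21/2 ≈ -10.500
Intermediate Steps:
g(y, c) = 5/8 - c/8 (g(y, c) = -(c - 1*5)/8 = -(c - 5)/8 = -(-5 + c)/8 = 5/8 - c/8)
(-94 + P)*g(11, 9) = (-94 + 115)*(5/8 - ⅛*9) = 21*(5/8 - 9/8) = 21*(-½) = -21/2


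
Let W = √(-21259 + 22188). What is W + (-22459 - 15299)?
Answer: -37758 + √929 ≈ -37728.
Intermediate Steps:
W = √929 ≈ 30.479
W + (-22459 - 15299) = √929 + (-22459 - 15299) = √929 - 37758 = -37758 + √929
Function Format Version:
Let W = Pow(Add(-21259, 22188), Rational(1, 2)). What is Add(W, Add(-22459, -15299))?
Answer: Add(-37758, Pow(929, Rational(1, 2))) ≈ -37728.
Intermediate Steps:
W = Pow(929, Rational(1, 2)) ≈ 30.479
Add(W, Add(-22459, -15299)) = Add(Pow(929, Rational(1, 2)), Add(-22459, -15299)) = Add(Pow(929, Rational(1, 2)), -37758) = Add(-37758, Pow(929, Rational(1, 2)))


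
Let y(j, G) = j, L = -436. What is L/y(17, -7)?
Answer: -436/17 ≈ -25.647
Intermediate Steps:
L/y(17, -7) = -436/17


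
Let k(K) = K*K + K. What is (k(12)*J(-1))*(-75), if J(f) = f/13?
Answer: 900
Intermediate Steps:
k(K) = K + K² (k(K) = K² + K = K + K²)
J(f) = f/13 (J(f) = f*(1/13) = f/13)
(k(12)*J(-1))*(-75) = ((12*(1 + 12))*((1/13)*(-1)))*(-75) = ((12*13)*(-1/13))*(-75) = (156*(-1/13))*(-75) = -12*(-75) = 900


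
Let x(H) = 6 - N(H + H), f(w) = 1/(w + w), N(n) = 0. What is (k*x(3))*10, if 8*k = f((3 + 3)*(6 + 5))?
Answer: 5/88 ≈ 0.056818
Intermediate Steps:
f(w) = 1/(2*w)
k = 1/1056 (k = (1/(2*(((3 + 3)*(6 + 5)))))/8 = (1/(2*((6*11))))/8 = ((½)/66)/8 = ((½)*(1/66))/8 = (⅛)*(1/132) = 1/1056 ≈ 0.00094697)
x(H) = 6 (x(H) = 6 - 1*0 = 6 + 0 = 6)
(k*x(3))*10 = ((1/1056)*6)*10 = (1/176)*10 = 5/88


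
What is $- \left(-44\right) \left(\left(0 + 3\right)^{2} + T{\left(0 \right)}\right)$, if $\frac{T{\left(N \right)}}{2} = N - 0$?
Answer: $396$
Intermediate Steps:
$T{\left(N \right)} = 2 N$ ($T{\left(N \right)} = 2 \left(N - 0\right) = 2 \left(N + 0\right) = 2 N$)
$- \left(-44\right) \left(\left(0 + 3\right)^{2} + T{\left(0 \right)}\right) = - \left(-44\right) \left(\left(0 + 3\right)^{2} + 2 \cdot 0\right) = - \left(-44\right) \left(3^{2} + 0\right) = - \left(-44\right) \left(9 + 0\right) = - \left(-44\right) 9 = \left(-1\right) \left(-396\right) = 396$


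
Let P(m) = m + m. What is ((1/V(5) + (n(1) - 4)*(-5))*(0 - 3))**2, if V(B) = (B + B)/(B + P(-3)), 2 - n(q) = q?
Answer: 199809/100 ≈ 1998.1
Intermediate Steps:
n(q) = 2 - q
P(m) = 2*m
V(B) = 2*B/(-6 + B) (V(B) = (B + B)/(B + 2*(-3)) = (2*B)/(B - 6) = (2*B)/(-6 + B) = 2*B/(-6 + B))
((1/V(5) + (n(1) - 4)*(-5))*(0 - 3))**2 = ((1/(2*5/(-6 + 5)) + ((2 - 1*1) - 4)*(-5))*(0 - 3))**2 = ((1/(2*5/(-1)) + ((2 - 1) - 4)*(-5))*(-3))**2 = ((1/(2*5*(-1)) + (1 - 4)*(-5))*(-3))**2 = ((1/(-10) - 3*(-5))*(-3))**2 = ((-1/10 + 15)*(-3))**2 = ((149/10)*(-3))**2 = (-447/10)**2 = 199809/100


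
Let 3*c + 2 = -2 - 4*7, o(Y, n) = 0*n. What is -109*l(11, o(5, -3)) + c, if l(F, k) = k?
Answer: -32/3 ≈ -10.667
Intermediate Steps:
o(Y, n) = 0
c = -32/3 (c = -⅔ + (-2 - 4*7)/3 = -⅔ + (-2 - 28)/3 = -⅔ + (⅓)*(-30) = -⅔ - 10 = -32/3 ≈ -10.667)
-109*l(11, o(5, -3)) + c = -109*0 - 32/3 = 0 - 32/3 = -32/3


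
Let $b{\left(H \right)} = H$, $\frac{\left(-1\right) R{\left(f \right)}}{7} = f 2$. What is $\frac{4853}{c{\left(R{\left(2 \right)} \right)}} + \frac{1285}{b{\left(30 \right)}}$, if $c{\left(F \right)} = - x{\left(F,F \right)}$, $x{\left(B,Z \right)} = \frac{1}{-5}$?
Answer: $\frac{145847}{6} \approx 24308.0$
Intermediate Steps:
$R{\left(f \right)} = - 14 f$ ($R{\left(f \right)} = - 7 f 2 = - 7 \cdot 2 f = - 14 f$)
$x{\left(B,Z \right)} = - \frac{1}{5}$
$c{\left(F \right)} = \frac{1}{5}$ ($c{\left(F \right)} = \left(-1\right) \left(- \frac{1}{5}\right) = \frac{1}{5}$)
$\frac{4853}{c{\left(R{\left(2 \right)} \right)}} + \frac{1285}{b{\left(30 \right)}} = 4853 \frac{1}{\frac{1}{5}} + \frac{1285}{30} = 4853 \cdot 5 + 1285 \cdot \frac{1}{30} = 24265 + \frac{257}{6} = \frac{145847}{6}$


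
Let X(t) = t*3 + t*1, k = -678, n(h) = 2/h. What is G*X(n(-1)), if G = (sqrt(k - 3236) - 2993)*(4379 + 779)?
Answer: 123503152 - 41264*I*sqrt(3914) ≈ 1.235e+8 - 2.5816e+6*I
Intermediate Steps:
X(t) = 4*t (X(t) = 3*t + t = 4*t)
G = -15437894 + 5158*I*sqrt(3914) (G = (sqrt(-678 - 3236) - 2993)*(4379 + 779) = (sqrt(-3914) - 2993)*5158 = (I*sqrt(3914) - 2993)*5158 = (-2993 + I*sqrt(3914))*5158 = -15437894 + 5158*I*sqrt(3914) ≈ -1.5438e+7 + 3.2269e+5*I)
G*X(n(-1)) = (-15437894 + 5158*I*sqrt(3914))*(4*(2/(-1))) = (-15437894 + 5158*I*sqrt(3914))*(4*(2*(-1))) = (-15437894 + 5158*I*sqrt(3914))*(4*(-2)) = (-15437894 + 5158*I*sqrt(3914))*(-8) = 123503152 - 41264*I*sqrt(3914)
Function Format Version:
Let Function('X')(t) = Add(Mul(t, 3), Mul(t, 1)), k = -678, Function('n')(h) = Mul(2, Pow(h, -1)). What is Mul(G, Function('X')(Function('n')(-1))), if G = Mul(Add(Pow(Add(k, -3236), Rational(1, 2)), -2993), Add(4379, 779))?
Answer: Add(123503152, Mul(-41264, I, Pow(3914, Rational(1, 2)))) ≈ Add(1.2350e+8, Mul(-2.5816e+6, I))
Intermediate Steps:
Function('X')(t) = Mul(4, t) (Function('X')(t) = Add(Mul(3, t), t) = Mul(4, t))
G = Add(-15437894, Mul(5158, I, Pow(3914, Rational(1, 2)))) (G = Mul(Add(Pow(Add(-678, -3236), Rational(1, 2)), -2993), Add(4379, 779)) = Mul(Add(Pow(-3914, Rational(1, 2)), -2993), 5158) = Mul(Add(Mul(I, Pow(3914, Rational(1, 2))), -2993), 5158) = Mul(Add(-2993, Mul(I, Pow(3914, Rational(1, 2)))), 5158) = Add(-15437894, Mul(5158, I, Pow(3914, Rational(1, 2)))) ≈ Add(-1.5438e+7, Mul(3.2269e+5, I)))
Mul(G, Function('X')(Function('n')(-1))) = Mul(Add(-15437894, Mul(5158, I, Pow(3914, Rational(1, 2)))), Mul(4, Mul(2, Pow(-1, -1)))) = Mul(Add(-15437894, Mul(5158, I, Pow(3914, Rational(1, 2)))), Mul(4, Mul(2, -1))) = Mul(Add(-15437894, Mul(5158, I, Pow(3914, Rational(1, 2)))), Mul(4, -2)) = Mul(Add(-15437894, Mul(5158, I, Pow(3914, Rational(1, 2)))), -8) = Add(123503152, Mul(-41264, I, Pow(3914, Rational(1, 2))))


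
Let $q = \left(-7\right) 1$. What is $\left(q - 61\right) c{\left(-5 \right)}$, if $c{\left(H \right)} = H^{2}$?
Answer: $-1700$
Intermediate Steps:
$q = -7$
$\left(q - 61\right) c{\left(-5 \right)} = \left(-7 - 61\right) \left(-5\right)^{2} = \left(-68\right) 25 = -1700$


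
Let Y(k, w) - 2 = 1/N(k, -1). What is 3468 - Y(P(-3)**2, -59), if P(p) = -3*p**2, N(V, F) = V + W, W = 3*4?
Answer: 2568305/741 ≈ 3466.0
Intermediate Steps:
W = 12
N(V, F) = 12 + V (N(V, F) = V + 12 = 12 + V)
Y(k, w) = 2 + 1/(12 + k)
3468 - Y(P(-3)**2, -59) = 3468 - (25 + 2*(-3*(-3)**2)**2)/(12 + (-3*(-3)**2)**2) = 3468 - (25 + 2*(-3*9)**2)/(12 + (-3*9)**2) = 3468 - (25 + 2*(-27)**2)/(12 + (-27)**2) = 3468 - (25 + 2*729)/(12 + 729) = 3468 - (25 + 1458)/741 = 3468 - 1483/741 = 2568305/741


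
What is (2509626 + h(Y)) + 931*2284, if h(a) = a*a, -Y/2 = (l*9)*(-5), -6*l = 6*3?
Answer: 4708930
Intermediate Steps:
l = -3 ≈ -3.0000
Y = -270 (Y = -2*(-3*9)*(-5) = -(-54)*(-5) = -2*135 = -270)
h(a) = a²
(2509626 + h(Y)) + 931*2284 = (2509626 + (-270)²) + 931*2284 = (2509626 + 72900) + 2126404 = 2582526 + 2126404 = 4708930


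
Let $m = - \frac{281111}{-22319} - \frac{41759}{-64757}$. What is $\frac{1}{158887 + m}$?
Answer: $\frac{131391953}{20878212865779} \approx 6.2933 \cdot 10^{-6}$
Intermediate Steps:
$m = \frac{1739629468}{131391953}$ ($m = \left(-281111\right) \left(- \frac{1}{22319}\right) - - \frac{41759}{64757} = \frac{281111}{22319} + \frac{41759}{64757} = \frac{1739629468}{131391953} \approx 13.24$)
$\frac{1}{158887 + m} = \frac{1}{158887 + \frac{1739629468}{131391953}} = \frac{1}{\frac{20878212865779}{131391953}} = \frac{131391953}{20878212865779}$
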